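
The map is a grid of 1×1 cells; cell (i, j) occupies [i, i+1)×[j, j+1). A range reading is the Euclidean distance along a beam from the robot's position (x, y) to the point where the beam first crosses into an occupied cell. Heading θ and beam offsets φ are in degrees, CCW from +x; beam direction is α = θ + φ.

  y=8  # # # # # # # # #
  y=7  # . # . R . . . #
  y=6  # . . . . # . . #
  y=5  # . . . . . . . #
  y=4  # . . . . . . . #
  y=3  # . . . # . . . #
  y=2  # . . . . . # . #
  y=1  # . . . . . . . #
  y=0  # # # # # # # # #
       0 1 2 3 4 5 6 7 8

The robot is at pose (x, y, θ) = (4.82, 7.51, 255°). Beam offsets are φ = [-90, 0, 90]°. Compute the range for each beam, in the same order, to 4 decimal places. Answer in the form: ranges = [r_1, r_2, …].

ranges = [1.8842, 6.7396, 3.2922]

beam 1: φ=-90°, α=165°
  dir = (cos 165°, sin 165°) = (-0.9659, 0.2588); from cell (4,7)
  next x-line at t=0.8489, next y-line at t=1.8932; Δt_x=1.0353, Δt_y=3.8637
    x: enter (3,7) at t=0.8489
    x: enter (2,7) at t=1.8842 ← occupied
  → r_1 = 1.8842
beam 2: φ=0°, α=255°
  dir = (cos 255°, sin 255°) = (-0.2588, -0.9659); from cell (4,7)
  next x-line at t=3.1682, next y-line at t=0.5280; Δt_x=3.8637, Δt_y=1.0353
    y: enter (4,6) at t=0.5280
    y: enter (4,5) at t=1.5633
    y: enter (4,4) at t=2.5985
    x: enter (3,4) at t=3.1682
    y: enter (3,3) at t=3.6338
    y: enter (3,2) at t=4.6691
    y: enter (3,1) at t=5.7044
    y: enter (3,0) at t=6.7396 ← occupied
  → r_2 = 6.7396
beam 3: φ=90°, α=345°
  dir = (cos 345°, sin 345°) = (0.9659, -0.2588); from cell (4,7)
  next x-line at t=0.1863, next y-line at t=1.9705; Δt_x=1.0353, Δt_y=3.8637
    x: enter (5,7) at t=0.1863
    x: enter (6,7) at t=1.2216
    y: enter (6,6) at t=1.9705
    x: enter (7,6) at t=2.2569
    x: enter (8,6) at t=3.2922 ← occupied
  → r_3 = 3.2922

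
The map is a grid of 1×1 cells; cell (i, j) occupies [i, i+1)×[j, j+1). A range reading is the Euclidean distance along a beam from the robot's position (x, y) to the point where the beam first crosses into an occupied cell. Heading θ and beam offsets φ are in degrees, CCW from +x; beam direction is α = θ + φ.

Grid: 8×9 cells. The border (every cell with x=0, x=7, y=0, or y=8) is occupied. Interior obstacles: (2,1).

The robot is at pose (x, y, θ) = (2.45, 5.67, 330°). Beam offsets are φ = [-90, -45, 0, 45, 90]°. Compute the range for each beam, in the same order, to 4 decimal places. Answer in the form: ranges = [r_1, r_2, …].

ranges = [2.9000, 4.8347, 5.2539, 4.7105, 2.6905]

beam 1: φ=-90°, α=240°
  direction (-0.5000, -0.8660); cell (2,5); t to first gridline: x 0.9000, y 0.7736 (then +2.0000 / +1.1547)
    (2,4) via y @ 0.7736
    (1,4) via x @ 0.9000
    (1,3) via y @ 1.9283
    (0,3) via x @ 2.9000  # hit
  → r_1 = 2.9000
beam 2: φ=-45°, α=285°
  direction (0.2588, -0.9659); cell (2,5); t to first gridline: x 2.1250, y 0.6936 (then +3.8637 / +1.0353)
    (2,4) via y @ 0.6936
    (2,3) via y @ 1.7289
    (3,3) via x @ 2.1250
    (3,2) via y @ 2.7642
    (3,1) via y @ 3.7995
    (3,0) via y @ 4.8347  # hit
  → r_2 = 4.8347
beam 3: φ=0°, α=330°
  direction (0.8660, -0.5000); cell (2,5); t to first gridline: x 0.6351, y 1.3400 (then +1.1547 / +2.0000)
    (3,5) via x @ 0.6351
    (3,4) via y @ 1.3400
    (4,4) via x @ 1.7898
    (5,4) via x @ 2.9445
    (5,3) via y @ 3.3400
    (6,3) via x @ 4.0992
    (7,3) via x @ 5.2539  # hit
  → r_3 = 5.2539
beam 4: φ=45°, α=15°
  direction (0.9659, 0.2588); cell (2,5); t to first gridline: x 0.5694, y 1.2750 (then +1.0353 / +3.8637)
    (3,5) via x @ 0.5694
    (3,6) via y @ 1.2750
    (4,6) via x @ 1.6047
    (5,6) via x @ 2.6400
    (6,6) via x @ 3.6752
    (7,6) via x @ 4.7105  # hit
  → r_4 = 4.7105
beam 5: φ=90°, α=60°
  direction (0.5000, 0.8660); cell (2,5); t to first gridline: x 1.1000, y 0.3811 (then +2.0000 / +1.1547)
    (2,6) via y @ 0.3811
    (3,6) via x @ 1.1000
    (3,7) via y @ 1.5358
    (3,8) via y @ 2.6905  # hit
  → r_5 = 2.6905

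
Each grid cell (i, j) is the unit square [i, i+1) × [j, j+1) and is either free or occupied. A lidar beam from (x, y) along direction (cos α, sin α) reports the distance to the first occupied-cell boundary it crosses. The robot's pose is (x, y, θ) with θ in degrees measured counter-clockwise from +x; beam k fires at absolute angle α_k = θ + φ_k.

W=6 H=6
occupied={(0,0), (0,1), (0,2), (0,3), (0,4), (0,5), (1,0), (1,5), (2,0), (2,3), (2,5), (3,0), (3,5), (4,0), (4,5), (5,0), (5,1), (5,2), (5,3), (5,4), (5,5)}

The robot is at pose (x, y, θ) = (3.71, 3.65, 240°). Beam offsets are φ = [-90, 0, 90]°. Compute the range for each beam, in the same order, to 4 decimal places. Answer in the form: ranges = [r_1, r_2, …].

beam 1: φ=-90°, α=150°
  cosα=-0.8660 sinα=0.5000 | (3,3) | tMaxX 0.8198 tMaxY 0.7000 | tΔX 1.1547 tΔY 2.0000
    t=0.7000 [y] (3,4)
    t=0.8198 [x] (2,4)
    t=1.9745 [x] (1,4)
    t=2.7000 [y] (1,5) — stop
  → r_1 = 2.7000
beam 2: φ=0°, α=240°
  cosα=-0.5000 sinα=-0.8660 | (3,3) | tMaxX 1.4200 tMaxY 0.7506 | tΔX 2.0000 tΔY 1.1547
    t=0.7506 [y] (3,2)
    t=1.4200 [x] (2,2)
    t=1.9053 [y] (2,1)
    t=3.0600 [y] (2,0) — stop
  → r_2 = 3.0600
beam 3: φ=90°, α=330°
  cosα=0.8660 sinα=-0.5000 | (3,3) | tMaxX 0.3349 tMaxY 1.3000 | tΔX 1.1547 tΔY 2.0000
    t=0.3349 [x] (4,3)
    t=1.3000 [y] (4,2)
    t=1.4896 [x] (5,2) — stop
  → r_3 = 1.4896

ranges = [2.7000, 3.0600, 1.4896]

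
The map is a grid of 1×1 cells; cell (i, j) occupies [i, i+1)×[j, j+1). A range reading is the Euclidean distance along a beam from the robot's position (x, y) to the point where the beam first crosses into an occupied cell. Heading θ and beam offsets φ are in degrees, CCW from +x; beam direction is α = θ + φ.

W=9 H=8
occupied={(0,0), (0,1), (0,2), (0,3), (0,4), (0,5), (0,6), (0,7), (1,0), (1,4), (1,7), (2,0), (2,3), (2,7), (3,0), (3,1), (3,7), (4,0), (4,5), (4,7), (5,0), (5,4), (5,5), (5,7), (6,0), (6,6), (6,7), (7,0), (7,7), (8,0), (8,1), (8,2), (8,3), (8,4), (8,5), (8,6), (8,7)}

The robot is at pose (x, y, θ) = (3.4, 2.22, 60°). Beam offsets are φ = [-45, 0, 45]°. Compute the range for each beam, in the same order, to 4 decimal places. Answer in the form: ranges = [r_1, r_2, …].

ranges = [4.7623, 3.2000, 1.5455]

beam 1: φ=-45°, α=15°
  dir = (cos 15°, sin 15°) = (0.9659, 0.2588); from cell (3,2)
  next x-line at t=0.6212, next y-line at t=3.0137; Δt_x=1.0353, Δt_y=3.8637
    x: enter (4,2) at t=0.6212
    x: enter (5,2) at t=1.6564
    x: enter (6,2) at t=2.6917
    y: enter (6,3) at t=3.0137
    x: enter (7,3) at t=3.7270
    x: enter (8,3) at t=4.7623 ← occupied
  → r_1 = 4.7623
beam 2: φ=0°, α=60°
  dir = (cos 60°, sin 60°) = (0.5000, 0.8660); from cell (3,2)
  next x-line at t=1.2000, next y-line at t=0.9007; Δt_x=2.0000, Δt_y=1.1547
    y: enter (3,3) at t=0.9007
    x: enter (4,3) at t=1.2000
    y: enter (4,4) at t=2.0554
    x: enter (5,4) at t=3.2000 ← occupied
  → r_2 = 3.2000
beam 3: φ=45°, α=105°
  dir = (cos 105°, sin 105°) = (-0.2588, 0.9659); from cell (3,2)
  next x-line at t=1.5455, next y-line at t=0.8075; Δt_x=3.8637, Δt_y=1.0353
    y: enter (3,3) at t=0.8075
    x: enter (2,3) at t=1.5455 ← occupied
  → r_3 = 1.5455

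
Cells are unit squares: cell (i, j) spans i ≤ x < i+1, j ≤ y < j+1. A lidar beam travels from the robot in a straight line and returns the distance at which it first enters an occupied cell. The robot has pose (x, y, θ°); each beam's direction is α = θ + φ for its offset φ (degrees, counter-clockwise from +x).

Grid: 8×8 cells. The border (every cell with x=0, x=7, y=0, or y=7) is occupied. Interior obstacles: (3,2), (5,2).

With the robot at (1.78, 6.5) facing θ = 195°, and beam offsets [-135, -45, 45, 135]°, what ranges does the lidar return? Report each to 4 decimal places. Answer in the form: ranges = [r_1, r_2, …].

ranges = [0.5774, 0.9007, 1.5600, 6.0275]

beam 1: φ=-135°, α=60°
  direction (0.5000, 0.8660); cell (1,6); t to first gridline: x 0.4400, y 0.5774 (then +2.0000 / +1.1547)
    (2,6) via x @ 0.4400
    (2,7) via y @ 0.5774  # hit
  → r_1 = 0.5774
beam 2: φ=-45°, α=150°
  direction (-0.8660, 0.5000); cell (1,6); t to first gridline: x 0.9007, y 1.0000 (then +1.1547 / +2.0000)
    (0,6) via x @ 0.9007  # hit
  → r_2 = 0.9007
beam 3: φ=45°, α=240°
  direction (-0.5000, -0.8660); cell (1,6); t to first gridline: x 1.5600, y 0.5774 (then +2.0000 / +1.1547)
    (1,5) via y @ 0.5774
    (0,5) via x @ 1.5600  # hit
  → r_3 = 1.5600
beam 4: φ=135°, α=330°
  direction (0.8660, -0.5000); cell (1,6); t to first gridline: x 0.2540, y 1.0000 (then +1.1547 / +2.0000)
    (2,6) via x @ 0.2540
    (2,5) via y @ 1.0000
    (3,5) via x @ 1.4087
    (4,5) via x @ 2.5634
    (4,4) via y @ 3.0000
    (5,4) via x @ 3.7181
    (6,4) via x @ 4.8728
    (6,3) via y @ 5.0000
    (7,3) via x @ 6.0275  # hit
  → r_4 = 6.0275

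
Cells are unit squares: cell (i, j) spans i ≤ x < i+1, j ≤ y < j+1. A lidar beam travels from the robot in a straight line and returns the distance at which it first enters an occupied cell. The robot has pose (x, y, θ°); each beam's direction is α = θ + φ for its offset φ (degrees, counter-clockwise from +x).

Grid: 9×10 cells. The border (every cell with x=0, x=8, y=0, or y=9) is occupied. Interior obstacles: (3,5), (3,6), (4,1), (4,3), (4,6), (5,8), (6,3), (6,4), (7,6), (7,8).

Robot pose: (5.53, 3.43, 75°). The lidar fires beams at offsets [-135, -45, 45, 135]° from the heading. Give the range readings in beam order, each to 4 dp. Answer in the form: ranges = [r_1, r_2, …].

ranges = [2.8059, 0.5427, 2.9676, 0.6120]

beam 1: φ=-135°, α=300°
  cosα=0.5000 sinα=-0.8660 | (5,3) | tMaxX 0.9400 tMaxY 0.4965 | tΔX 2.0000 tΔY 1.1547
    t=0.4965 [y] (5,2)
    t=0.9400 [x] (6,2)
    t=1.6512 [y] (6,1)
    t=2.8059 [y] (6,0) — stop
  → r_1 = 2.8059
beam 2: φ=-45°, α=30°
  cosα=0.8660 sinα=0.5000 | (5,3) | tMaxX 0.5427 tMaxY 1.1400 | tΔX 1.1547 tΔY 2.0000
    t=0.5427 [x] (6,3) — stop
  → r_2 = 0.5427
beam 3: φ=45°, α=120°
  cosα=-0.5000 sinα=0.8660 | (5,3) | tMaxX 1.0600 tMaxY 0.6582 | tΔX 2.0000 tΔY 1.1547
    t=0.6582 [y] (5,4)
    t=1.0600 [x] (4,4)
    t=1.8129 [y] (4,5)
    t=2.9676 [y] (4,6) — stop
  → r_3 = 2.9676
beam 4: φ=135°, α=210°
  cosα=-0.8660 sinα=-0.5000 | (5,3) | tMaxX 0.6120 tMaxY 0.8600 | tΔX 1.1547 tΔY 2.0000
    t=0.6120 [x] (4,3) — stop
  → r_4 = 0.6120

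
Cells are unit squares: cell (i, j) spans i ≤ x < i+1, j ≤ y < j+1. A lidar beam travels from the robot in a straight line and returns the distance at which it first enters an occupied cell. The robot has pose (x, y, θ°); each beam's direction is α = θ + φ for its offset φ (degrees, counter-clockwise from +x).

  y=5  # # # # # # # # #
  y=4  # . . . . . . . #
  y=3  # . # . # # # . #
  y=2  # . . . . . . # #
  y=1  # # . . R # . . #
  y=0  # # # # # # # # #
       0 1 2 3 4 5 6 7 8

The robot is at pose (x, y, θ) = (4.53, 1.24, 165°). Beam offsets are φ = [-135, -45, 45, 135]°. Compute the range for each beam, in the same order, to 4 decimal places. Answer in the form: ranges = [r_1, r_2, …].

ranges = [0.5427, 3.0600, 0.4800, 0.2771]

beam 1: φ=-135°, α=30°
  d=(0.8660,0.5000)  start (4,1)  tX=0.5427 tY=1.5200  stride 1/|dx|=1.1547 1/|dy|=2.0000
    cross x-line → (5,1), t=0.5427 (wall)
  → r_1 = 0.5427
beam 2: φ=-45°, α=120°
  d=(-0.5000,0.8660)  start (4,1)  tX=1.0600 tY=0.8776  stride 1/|dx|=2.0000 1/|dy|=1.1547
    cross y-line → (4,2), t=0.8776
    cross x-line → (3,2), t=1.0600
    cross y-line → (3,3), t=2.0323
    cross x-line → (2,3), t=3.0600 (wall)
  → r_2 = 3.0600
beam 3: φ=45°, α=210°
  d=(-0.8660,-0.5000)  start (4,1)  tX=0.6120 tY=0.4800  stride 1/|dx|=1.1547 1/|dy|=2.0000
    cross y-line → (4,0), t=0.4800 (wall)
  → r_3 = 0.4800
beam 4: φ=135°, α=300°
  d=(0.5000,-0.8660)  start (4,1)  tX=0.9400 tY=0.2771  stride 1/|dx|=2.0000 1/|dy|=1.1547
    cross y-line → (4,0), t=0.2771 (wall)
  → r_4 = 0.2771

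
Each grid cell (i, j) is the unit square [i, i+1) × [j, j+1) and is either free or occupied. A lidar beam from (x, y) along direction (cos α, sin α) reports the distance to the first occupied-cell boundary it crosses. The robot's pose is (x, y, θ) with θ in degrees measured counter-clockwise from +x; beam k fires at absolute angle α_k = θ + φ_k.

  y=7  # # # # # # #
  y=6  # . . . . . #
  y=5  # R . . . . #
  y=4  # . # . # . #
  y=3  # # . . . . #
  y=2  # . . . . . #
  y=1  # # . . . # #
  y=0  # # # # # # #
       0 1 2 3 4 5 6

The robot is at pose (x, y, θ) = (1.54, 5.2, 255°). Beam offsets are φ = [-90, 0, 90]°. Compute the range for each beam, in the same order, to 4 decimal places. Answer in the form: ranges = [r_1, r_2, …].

ranges = [0.5590, 1.2423, 0.7727]

beam 1: φ=-90°, α=165°
  cosα=-0.9659 sinα=0.2588 | (1,5) | tMaxX 0.5590 tMaxY 3.0910 | tΔX 1.0353 tΔY 3.8637
    t=0.5590 [x] (0,5) — stop
  → r_1 = 0.5590
beam 2: φ=0°, α=255°
  cosα=-0.2588 sinα=-0.9659 | (1,5) | tMaxX 2.0864 tMaxY 0.2071 | tΔX 3.8637 tΔY 1.0353
    t=0.2071 [y] (1,4)
    t=1.2423 [y] (1,3) — stop
  → r_2 = 1.2423
beam 3: φ=90°, α=345°
  cosα=0.9659 sinα=-0.2588 | (1,5) | tMaxX 0.4762 tMaxY 0.7727 | tΔX 1.0353 tΔY 3.8637
    t=0.4762 [x] (2,5)
    t=0.7727 [y] (2,4) — stop
  → r_3 = 0.7727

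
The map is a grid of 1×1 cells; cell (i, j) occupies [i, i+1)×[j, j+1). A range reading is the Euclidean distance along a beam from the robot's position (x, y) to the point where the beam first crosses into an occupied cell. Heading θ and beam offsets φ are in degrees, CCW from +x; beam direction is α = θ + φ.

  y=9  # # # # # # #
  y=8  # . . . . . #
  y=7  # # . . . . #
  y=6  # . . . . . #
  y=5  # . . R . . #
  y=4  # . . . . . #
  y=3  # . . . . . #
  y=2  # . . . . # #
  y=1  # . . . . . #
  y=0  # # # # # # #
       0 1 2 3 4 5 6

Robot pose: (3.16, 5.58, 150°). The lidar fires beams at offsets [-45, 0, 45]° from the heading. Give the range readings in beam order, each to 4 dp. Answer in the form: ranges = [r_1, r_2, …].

ranges = [3.5406, 2.4942, 2.2362]

beam 1: φ=-45°, α=105°
  cosα=-0.2588 sinα=0.9659 | (3,5) | tMaxX 0.6182 tMaxY 0.4348 | tΔX 3.8637 tΔY 1.0353
    t=0.4348 [y] (3,6)
    t=0.6182 [x] (2,6)
    t=1.4701 [y] (2,7)
    t=2.5054 [y] (2,8)
    t=3.5406 [y] (2,9) — stop
  → r_1 = 3.5406
beam 2: φ=0°, α=150°
  cosα=-0.8660 sinα=0.5000 | (3,5) | tMaxX 0.1848 tMaxY 0.8400 | tΔX 1.1547 tΔY 2.0000
    t=0.1848 [x] (2,5)
    t=0.8400 [y] (2,6)
    t=1.3395 [x] (1,6)
    t=2.4942 [x] (0,6) — stop
  → r_2 = 2.4942
beam 3: φ=45°, α=195°
  cosα=-0.9659 sinα=-0.2588 | (3,5) | tMaxX 0.1656 tMaxY 2.2409 | tΔX 1.0353 tΔY 3.8637
    t=0.1656 [x] (2,5)
    t=1.2009 [x] (1,5)
    t=2.2362 [x] (0,5) — stop
  → r_3 = 2.2362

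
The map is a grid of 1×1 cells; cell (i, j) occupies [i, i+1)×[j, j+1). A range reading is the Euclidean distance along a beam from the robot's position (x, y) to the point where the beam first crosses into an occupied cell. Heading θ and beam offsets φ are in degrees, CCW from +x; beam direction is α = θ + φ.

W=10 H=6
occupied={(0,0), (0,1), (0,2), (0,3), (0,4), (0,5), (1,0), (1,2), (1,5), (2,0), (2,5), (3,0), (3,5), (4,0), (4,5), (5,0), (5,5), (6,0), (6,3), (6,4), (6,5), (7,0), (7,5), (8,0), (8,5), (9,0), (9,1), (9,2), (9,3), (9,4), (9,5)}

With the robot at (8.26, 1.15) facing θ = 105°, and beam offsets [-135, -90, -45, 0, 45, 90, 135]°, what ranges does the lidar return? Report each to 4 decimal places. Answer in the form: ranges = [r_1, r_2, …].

ranges = [0.3000, 0.7661, 1.4800, 3.9858, 7.7000, 0.5796, 0.1732]

beam 1: φ=-135°, α=330°
  cosα=0.8660 sinα=-0.5000 | (8,1) | tMaxX 0.8545 tMaxY 0.3000 | tΔX 1.1547 tΔY 2.0000
    t=0.3000 [y] (8,0) — stop
  → r_1 = 0.3000
beam 2: φ=-90°, α=15°
  cosα=0.9659 sinα=0.2588 | (8,1) | tMaxX 0.7661 tMaxY 3.2841 | tΔX 1.0353 tΔY 3.8637
    t=0.7661 [x] (9,1) — stop
  → r_2 = 0.7661
beam 3: φ=-45°, α=60°
  cosα=0.5000 sinα=0.8660 | (8,1) | tMaxX 1.4800 tMaxY 0.9815 | tΔX 2.0000 tΔY 1.1547
    t=0.9815 [y] (8,2)
    t=1.4800 [x] (9,2) — stop
  → r_3 = 1.4800
beam 4: φ=0°, α=105°
  cosα=-0.2588 sinα=0.9659 | (8,1) | tMaxX 1.0046 tMaxY 0.8800 | tΔX 3.8637 tΔY 1.0353
    t=0.8800 [y] (8,2)
    t=1.0046 [x] (7,2)
    t=1.9153 [y] (7,3)
    t=2.9505 [y] (7,4)
    t=3.9858 [y] (7,5) — stop
  → r_4 = 3.9858
beam 5: φ=45°, α=150°
  cosα=-0.8660 sinα=0.5000 | (8,1) | tMaxX 0.3002 tMaxY 1.7000 | tΔX 1.1547 tΔY 2.0000
    t=0.3002 [x] (7,1)
    t=1.4549 [x] (6,1)
    t=1.7000 [y] (6,2)
    t=2.6096 [x] (5,2)
    t=3.7000 [y] (5,3)
    t=3.7643 [x] (4,3)
    t=4.9190 [x] (3,3)
    t=5.7000 [y] (3,4)
    t=6.0737 [x] (2,4)
    t=7.2284 [x] (1,4)
    t=7.7000 [y] (1,5) — stop
  → r_5 = 7.7000
beam 6: φ=90°, α=195°
  cosα=-0.9659 sinα=-0.2588 | (8,1) | tMaxX 0.2692 tMaxY 0.5796 | tΔX 1.0353 tΔY 3.8637
    t=0.2692 [x] (7,1)
    t=0.5796 [y] (7,0) — stop
  → r_6 = 0.5796
beam 7: φ=135°, α=240°
  cosα=-0.5000 sinα=-0.8660 | (8,1) | tMaxX 0.5200 tMaxY 0.1732 | tΔX 2.0000 tΔY 1.1547
    t=0.1732 [y] (8,0) — stop
  → r_7 = 0.1732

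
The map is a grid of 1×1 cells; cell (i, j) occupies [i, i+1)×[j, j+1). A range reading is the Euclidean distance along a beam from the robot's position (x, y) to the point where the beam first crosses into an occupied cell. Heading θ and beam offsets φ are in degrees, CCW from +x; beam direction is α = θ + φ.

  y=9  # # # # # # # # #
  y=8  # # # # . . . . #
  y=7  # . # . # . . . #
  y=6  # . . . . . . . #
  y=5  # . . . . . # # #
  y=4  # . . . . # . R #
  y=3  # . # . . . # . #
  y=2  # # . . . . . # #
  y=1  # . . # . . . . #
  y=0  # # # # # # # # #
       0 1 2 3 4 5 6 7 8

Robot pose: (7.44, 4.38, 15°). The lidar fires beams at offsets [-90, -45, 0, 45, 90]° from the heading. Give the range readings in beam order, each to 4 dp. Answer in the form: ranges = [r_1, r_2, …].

ranges = [1.4287, 0.6466, 0.5798, 0.7159, 0.6419]

beam 1: φ=-90°, α=285°
  cosα=0.2588 sinα=-0.9659 | (7,4) | tMaxX 2.1637 tMaxY 0.3934 | tΔX 3.8637 tΔY 1.0353
    t=0.3934 [y] (7,3)
    t=1.4287 [y] (7,2) — stop
  → r_1 = 1.4287
beam 2: φ=-45°, α=330°
  cosα=0.8660 sinα=-0.5000 | (7,4) | tMaxX 0.6466 tMaxY 0.7600 | tΔX 1.1547 tΔY 2.0000
    t=0.6466 [x] (8,4) — stop
  → r_2 = 0.6466
beam 3: φ=0°, α=15°
  cosα=0.9659 sinα=0.2588 | (7,4) | tMaxX 0.5798 tMaxY 2.3955 | tΔX 1.0353 tΔY 3.8637
    t=0.5798 [x] (8,4) — stop
  → r_3 = 0.5798
beam 4: φ=45°, α=60°
  cosα=0.5000 sinα=0.8660 | (7,4) | tMaxX 1.1200 tMaxY 0.7159 | tΔX 2.0000 tΔY 1.1547
    t=0.7159 [y] (7,5) — stop
  → r_4 = 0.7159
beam 5: φ=90°, α=105°
  cosα=-0.2588 sinα=0.9659 | (7,4) | tMaxX 1.7000 tMaxY 0.6419 | tΔX 3.8637 tΔY 1.0353
    t=0.6419 [y] (7,5) — stop
  → r_5 = 0.6419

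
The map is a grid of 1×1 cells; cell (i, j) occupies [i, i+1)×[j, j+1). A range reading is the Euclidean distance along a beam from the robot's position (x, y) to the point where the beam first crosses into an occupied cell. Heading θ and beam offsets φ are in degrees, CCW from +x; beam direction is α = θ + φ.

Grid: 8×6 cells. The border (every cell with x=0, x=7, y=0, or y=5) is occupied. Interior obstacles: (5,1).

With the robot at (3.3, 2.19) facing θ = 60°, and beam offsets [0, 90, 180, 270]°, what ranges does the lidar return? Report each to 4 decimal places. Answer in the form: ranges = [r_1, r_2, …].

ranges = [3.2447, 2.6558, 1.3741, 1.9630]

beam 1: φ=0°, α=60°
  cosα=0.5000 sinα=0.8660 | (3,2) | tMaxX 1.4000 tMaxY 0.9353 | tΔX 2.0000 tΔY 1.1547
    t=0.9353 [y] (3,3)
    t=1.4000 [x] (4,3)
    t=2.0900 [y] (4,4)
    t=3.2447 [y] (4,5) — stop
  → r_1 = 3.2447
beam 2: φ=90°, α=150°
  cosα=-0.8660 sinα=0.5000 | (3,2) | tMaxX 0.3464 tMaxY 1.6200 | tΔX 1.1547 tΔY 2.0000
    t=0.3464 [x] (2,2)
    t=1.5011 [x] (1,2)
    t=1.6200 [y] (1,3)
    t=2.6558 [x] (0,3) — stop
  → r_2 = 2.6558
beam 3: φ=180°, α=240°
  cosα=-0.5000 sinα=-0.8660 | (3,2) | tMaxX 0.6000 tMaxY 0.2194 | tΔX 2.0000 tΔY 1.1547
    t=0.2194 [y] (3,1)
    t=0.6000 [x] (2,1)
    t=1.3741 [y] (2,0) — stop
  → r_3 = 1.3741
beam 4: φ=270°, α=330°
  cosα=0.8660 sinα=-0.5000 | (3,2) | tMaxX 0.8083 tMaxY 0.3800 | tΔX 1.1547 tΔY 2.0000
    t=0.3800 [y] (3,1)
    t=0.8083 [x] (4,1)
    t=1.9630 [x] (5,1) — stop
  → r_4 = 1.9630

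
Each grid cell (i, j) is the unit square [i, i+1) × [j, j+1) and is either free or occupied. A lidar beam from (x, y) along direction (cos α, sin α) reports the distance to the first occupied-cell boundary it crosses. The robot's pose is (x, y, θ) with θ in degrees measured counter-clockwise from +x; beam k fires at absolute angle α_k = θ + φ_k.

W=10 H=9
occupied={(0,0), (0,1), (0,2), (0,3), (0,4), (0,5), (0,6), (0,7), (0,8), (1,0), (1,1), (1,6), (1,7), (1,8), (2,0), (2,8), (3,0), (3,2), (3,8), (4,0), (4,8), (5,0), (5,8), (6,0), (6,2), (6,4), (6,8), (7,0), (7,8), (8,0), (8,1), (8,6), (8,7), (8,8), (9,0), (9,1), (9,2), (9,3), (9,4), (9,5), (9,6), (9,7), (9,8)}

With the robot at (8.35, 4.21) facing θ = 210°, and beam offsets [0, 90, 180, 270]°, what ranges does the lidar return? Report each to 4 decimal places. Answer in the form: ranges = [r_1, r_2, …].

ranges = [2.4200, 1.3000, 0.7506, 4.3763]

beam 1: φ=0°, α=210°
  direction (-0.8660, -0.5000); cell (8,4); t to first gridline: x 0.4041, y 0.4200 (then +1.1547 / +2.0000)
    (7,4) via x @ 0.4041
    (7,3) via y @ 0.4200
    (6,3) via x @ 1.5588
    (6,2) via y @ 2.4200  # hit
  → r_1 = 2.4200
beam 2: φ=90°, α=300°
  direction (0.5000, -0.8660); cell (8,4); t to first gridline: x 1.3000, y 0.2425 (then +2.0000 / +1.1547)
    (8,3) via y @ 0.2425
    (9,3) via x @ 1.3000  # hit
  → r_2 = 1.3000
beam 3: φ=180°, α=30°
  direction (0.8660, 0.5000); cell (8,4); t to first gridline: x 0.7506, y 1.5800 (then +1.1547 / +2.0000)
    (9,4) via x @ 0.7506  # hit
  → r_3 = 0.7506
beam 4: φ=270°, α=120°
  direction (-0.5000, 0.8660); cell (8,4); t to first gridline: x 0.7000, y 0.9122 (then +2.0000 / +1.1547)
    (7,4) via x @ 0.7000
    (7,5) via y @ 0.9122
    (7,6) via y @ 2.0669
    (6,6) via x @ 2.7000
    (6,7) via y @ 3.2216
    (6,8) via y @ 4.3763  # hit
  → r_4 = 4.3763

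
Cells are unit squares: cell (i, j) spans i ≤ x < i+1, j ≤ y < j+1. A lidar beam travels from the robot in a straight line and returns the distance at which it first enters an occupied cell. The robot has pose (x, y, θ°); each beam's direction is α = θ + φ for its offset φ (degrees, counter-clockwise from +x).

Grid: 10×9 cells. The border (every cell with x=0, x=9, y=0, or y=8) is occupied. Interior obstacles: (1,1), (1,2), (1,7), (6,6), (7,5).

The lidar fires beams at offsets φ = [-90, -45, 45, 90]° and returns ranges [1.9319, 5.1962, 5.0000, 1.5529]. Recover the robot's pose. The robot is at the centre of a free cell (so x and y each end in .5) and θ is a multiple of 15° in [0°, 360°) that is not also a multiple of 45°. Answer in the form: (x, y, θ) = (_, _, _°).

The pose lattice has 51·16 = 816 candidates. Test each by forward raycasting.
  (6.5, 2.5, 150°): beam 1 = 2.8868 ≠ 1.9319 ✗
  (7.5, 1.5, 105°): beam 1 = 1.5529 ≠ 1.9319 ✗
  (3.5, 7.5, 285°): beam 1 = 1.5529 ≠ 1.9319 ✗
  …
  (1.5, 5.5, 345°): r_1=1.9319, r_2=5.1962, r_3=5.0000, r_4=1.5529 — all match ✓
No second candidate reproduces the full scan.

(x, y, θ) = (1.5, 5.5, 345°)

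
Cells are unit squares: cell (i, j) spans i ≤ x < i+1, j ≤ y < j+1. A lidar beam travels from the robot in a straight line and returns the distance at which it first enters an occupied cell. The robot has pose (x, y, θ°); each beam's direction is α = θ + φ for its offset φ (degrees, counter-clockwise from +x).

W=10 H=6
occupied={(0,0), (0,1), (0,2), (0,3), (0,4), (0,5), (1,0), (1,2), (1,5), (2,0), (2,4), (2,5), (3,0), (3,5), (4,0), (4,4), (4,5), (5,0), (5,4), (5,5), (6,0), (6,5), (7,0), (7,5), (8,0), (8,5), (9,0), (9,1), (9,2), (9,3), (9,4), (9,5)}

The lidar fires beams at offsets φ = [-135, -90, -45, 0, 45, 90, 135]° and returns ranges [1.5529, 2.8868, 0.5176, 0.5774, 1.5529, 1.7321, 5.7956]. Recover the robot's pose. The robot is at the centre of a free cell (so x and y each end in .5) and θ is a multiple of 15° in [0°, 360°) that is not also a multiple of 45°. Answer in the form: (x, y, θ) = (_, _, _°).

(x, y, θ) = (2.5, 2.5, 210°)

The pose lattice has 28·16 = 448 candidates. Test each by forward raycasting.
  (7.5, 3.5, 255°): beam 1 = 1.7321 ≠ 1.5529 ✗
  (3.5, 3.5, 120°): beam 1 = 5.6940 ≠ 1.5529 ✗
  (4.5, 1.5, 105°): beam 1 = 1.0000 ≠ 1.5529 ✗
  …
  (2.5, 2.5, 210°): r_1=1.5529, r_2=2.8868, r_3=0.5176, r_4=0.5774, r_5=1.5529, r_6=1.7321, r_7=5.7956 — all match ✓
Only this pose fits every beam.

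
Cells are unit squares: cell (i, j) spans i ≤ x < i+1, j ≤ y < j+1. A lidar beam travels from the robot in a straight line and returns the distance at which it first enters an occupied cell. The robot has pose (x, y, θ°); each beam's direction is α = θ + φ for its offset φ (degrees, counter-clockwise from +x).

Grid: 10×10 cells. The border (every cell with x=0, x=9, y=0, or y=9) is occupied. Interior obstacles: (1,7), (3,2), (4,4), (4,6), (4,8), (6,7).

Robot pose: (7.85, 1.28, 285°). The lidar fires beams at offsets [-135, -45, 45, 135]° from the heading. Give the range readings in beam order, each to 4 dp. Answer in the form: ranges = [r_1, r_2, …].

beam 1: φ=-135°, α=150°
  cosα=-0.8660 sinα=0.5000 | (7,1) | tMaxX 0.9815 tMaxY 1.4400 | tΔX 1.1547 tΔY 2.0000
    t=0.9815 [x] (6,1)
    t=1.4400 [y] (6,2)
    t=2.1362 [x] (5,2)
    t=3.2909 [x] (4,2)
    t=3.4400 [y] (4,3)
    t=4.4456 [x] (3,3)
    t=5.4400 [y] (3,4)
    t=5.6003 [x] (2,4)
    t=6.7550 [x] (1,4)
    t=7.4400 [y] (1,5)
    t=7.9097 [x] (0,5) — stop
  → r_1 = 7.9097
beam 2: φ=-45°, α=240°
  cosα=-0.5000 sinα=-0.8660 | (7,1) | tMaxX 1.7000 tMaxY 0.3233 | tΔX 2.0000 tΔY 1.1547
    t=0.3233 [y] (7,0) — stop
  → r_2 = 0.3233
beam 3: φ=45°, α=330°
  cosα=0.8660 sinα=-0.5000 | (7,1) | tMaxX 0.1732 tMaxY 0.5600 | tΔX 1.1547 tΔY 2.0000
    t=0.1732 [x] (8,1)
    t=0.5600 [y] (8,0) — stop
  → r_3 = 0.5600
beam 4: φ=135°, α=60°
  cosα=0.5000 sinα=0.8660 | (7,1) | tMaxX 0.3000 tMaxY 0.8314 | tΔX 2.0000 tΔY 1.1547
    t=0.3000 [x] (8,1)
    t=0.8314 [y] (8,2)
    t=1.9861 [y] (8,3)
    t=2.3000 [x] (9,3) — stop
  → r_4 = 2.3000

ranges = [7.9097, 0.3233, 0.5600, 2.3000]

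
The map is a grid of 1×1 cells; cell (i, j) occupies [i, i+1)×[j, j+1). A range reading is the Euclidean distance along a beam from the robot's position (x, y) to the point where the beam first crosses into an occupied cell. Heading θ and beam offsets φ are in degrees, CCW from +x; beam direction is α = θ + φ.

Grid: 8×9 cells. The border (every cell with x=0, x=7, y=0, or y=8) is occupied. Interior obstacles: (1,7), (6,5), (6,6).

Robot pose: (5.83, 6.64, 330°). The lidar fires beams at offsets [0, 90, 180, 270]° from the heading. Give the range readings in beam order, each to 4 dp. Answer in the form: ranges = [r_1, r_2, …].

beam 1: φ=0°, α=330°
  direction (0.8660, -0.5000); cell (5,6); t to first gridline: x 0.1963, y 1.2800 (then +1.1547 / +2.0000)
    (6,6) via x @ 0.1963  # hit
  → r_1 = 0.1963
beam 2: φ=90°, α=60°
  direction (0.5000, 0.8660); cell (5,6); t to first gridline: x 0.3400, y 0.4157 (then +2.0000 / +1.1547)
    (6,6) via x @ 0.3400  # hit
  → r_2 = 0.3400
beam 3: φ=180°, α=150°
  direction (-0.8660, 0.5000); cell (5,6); t to first gridline: x 0.9584, y 0.7200 (then +1.1547 / +2.0000)
    (5,7) via y @ 0.7200
    (4,7) via x @ 0.9584
    (3,7) via x @ 2.1131
    (3,8) via y @ 2.7200  # hit
  → r_3 = 2.7200
beam 4: φ=270°, α=240°
  direction (-0.5000, -0.8660); cell (5,6); t to first gridline: x 1.6600, y 0.7390 (then +2.0000 / +1.1547)
    (5,5) via y @ 0.7390
    (4,5) via x @ 1.6600
    (4,4) via y @ 1.8937
    (4,3) via y @ 3.0484
    (3,3) via x @ 3.6600
    (3,2) via y @ 4.2031
    (3,1) via y @ 5.3578
    (2,1) via x @ 5.6600
    (2,0) via y @ 6.5125  # hit
  → r_4 = 6.5125

ranges = [0.1963, 0.3400, 2.7200, 6.5125]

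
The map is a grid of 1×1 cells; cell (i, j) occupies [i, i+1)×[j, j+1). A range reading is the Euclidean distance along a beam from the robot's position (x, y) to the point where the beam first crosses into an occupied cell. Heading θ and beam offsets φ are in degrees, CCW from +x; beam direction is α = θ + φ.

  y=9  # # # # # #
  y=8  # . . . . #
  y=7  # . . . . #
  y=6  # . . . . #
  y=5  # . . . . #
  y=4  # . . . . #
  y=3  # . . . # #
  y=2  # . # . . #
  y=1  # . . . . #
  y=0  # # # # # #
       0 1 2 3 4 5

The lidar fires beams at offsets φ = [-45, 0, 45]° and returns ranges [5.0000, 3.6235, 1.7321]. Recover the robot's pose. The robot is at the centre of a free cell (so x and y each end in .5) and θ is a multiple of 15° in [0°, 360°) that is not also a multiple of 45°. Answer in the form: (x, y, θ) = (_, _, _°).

Enumerate (i+0.5, j+0.5, θ) over the 30 free cells and 16 admissible headings. For each, cast all 3 beams and compare to the given ranges.
  (3.5, 7.5, 330°): beam 1 = 3.6235 ≠ 5.0000 ✗
  (3.5, 5.5, 195°): beam 1 = 2.8868 ≠ 5.0000 ✗
  (1.5, 7.5, 345°): beam 3 = 3.0000 ≠ 1.7321 ✗
  (3.5, 8.5, 60°): beam 1 = 1.5529 ≠ 5.0000 ✗
  …
  (3.5, 7.5, 285°): r_1=5.0000, r_2=3.6235, r_3=1.7321 — all match ✓
No second candidate reproduces the full scan.

(x, y, θ) = (3.5, 7.5, 285°)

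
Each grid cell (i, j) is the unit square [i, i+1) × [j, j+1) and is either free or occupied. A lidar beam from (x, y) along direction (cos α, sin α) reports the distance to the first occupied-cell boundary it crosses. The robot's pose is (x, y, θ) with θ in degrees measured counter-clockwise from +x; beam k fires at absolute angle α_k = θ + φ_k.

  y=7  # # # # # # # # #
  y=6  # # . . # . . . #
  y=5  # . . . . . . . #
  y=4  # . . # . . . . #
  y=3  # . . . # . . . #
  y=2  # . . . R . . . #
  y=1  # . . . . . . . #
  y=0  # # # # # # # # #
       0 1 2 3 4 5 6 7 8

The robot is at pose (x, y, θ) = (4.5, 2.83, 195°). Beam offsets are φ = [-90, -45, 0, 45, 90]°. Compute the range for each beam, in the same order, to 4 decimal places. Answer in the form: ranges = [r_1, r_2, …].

ranges = [0.1760, 0.3400, 3.6235, 2.1131, 1.8946]

beam 1: φ=-90°, α=105°
  dir = (cos 105°, sin 105°) = (-0.2588, 0.9659); from cell (4,2)
  next x-line at t=1.9319, next y-line at t=0.1760; Δt_x=3.8637, Δt_y=1.0353
    y: enter (4,3) at t=0.1760 ← occupied
  → r_1 = 0.1760
beam 2: φ=-45°, α=150°
  dir = (cos 150°, sin 150°) = (-0.8660, 0.5000); from cell (4,2)
  next x-line at t=0.5774, next y-line at t=0.3400; Δt_x=1.1547, Δt_y=2.0000
    y: enter (4,3) at t=0.3400 ← occupied
  → r_2 = 0.3400
beam 3: φ=0°, α=195°
  dir = (cos 195°, sin 195°) = (-0.9659, -0.2588); from cell (4,2)
  next x-line at t=0.5176, next y-line at t=3.2069; Δt_x=1.0353, Δt_y=3.8637
    x: enter (3,2) at t=0.5176
    x: enter (2,2) at t=1.5529
    x: enter (1,2) at t=2.5882
    y: enter (1,1) at t=3.2069
    x: enter (0,1) at t=3.6235 ← occupied
  → r_3 = 3.6235
beam 4: φ=45°, α=240°
  dir = (cos 240°, sin 240°) = (-0.5000, -0.8660); from cell (4,2)
  next x-line at t=1.0000, next y-line at t=0.9584; Δt_x=2.0000, Δt_y=1.1547
    y: enter (4,1) at t=0.9584
    x: enter (3,1) at t=1.0000
    y: enter (3,0) at t=2.1131 ← occupied
  → r_4 = 2.1131
beam 5: φ=90°, α=285°
  dir = (cos 285°, sin 285°) = (0.2588, -0.9659); from cell (4,2)
  next x-line at t=1.9319, next y-line at t=0.8593; Δt_x=3.8637, Δt_y=1.0353
    y: enter (4,1) at t=0.8593
    y: enter (4,0) at t=1.8946 ← occupied
  → r_5 = 1.8946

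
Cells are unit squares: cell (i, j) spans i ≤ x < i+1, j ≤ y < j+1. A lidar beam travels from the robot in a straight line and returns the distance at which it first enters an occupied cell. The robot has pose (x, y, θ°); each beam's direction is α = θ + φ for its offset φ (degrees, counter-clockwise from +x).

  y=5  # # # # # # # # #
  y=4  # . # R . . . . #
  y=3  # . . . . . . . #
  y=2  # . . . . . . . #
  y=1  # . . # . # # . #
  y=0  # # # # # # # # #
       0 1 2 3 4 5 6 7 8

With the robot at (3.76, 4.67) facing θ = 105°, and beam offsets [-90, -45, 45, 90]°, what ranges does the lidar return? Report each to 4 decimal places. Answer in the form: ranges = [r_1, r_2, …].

beam 1: φ=-90°, α=15°
  dir = (cos 15°, sin 15°) = (0.9659, 0.2588); from cell (3,4)
  next x-line at t=0.2485, next y-line at t=1.2750; Δt_x=1.0353, Δt_y=3.8637
    x: enter (4,4) at t=0.2485
    y: enter (4,5) at t=1.2750 ← occupied
  → r_1 = 1.2750
beam 2: φ=-45°, α=60°
  dir = (cos 60°, sin 60°) = (0.5000, 0.8660); from cell (3,4)
  next x-line at t=0.4800, next y-line at t=0.3811; Δt_x=2.0000, Δt_y=1.1547
    y: enter (3,5) at t=0.3811 ← occupied
  → r_2 = 0.3811
beam 3: φ=45°, α=150°
  dir = (cos 150°, sin 150°) = (-0.8660, 0.5000); from cell (3,4)
  next x-line at t=0.8776, next y-line at t=0.6600; Δt_x=1.1547, Δt_y=2.0000
    y: enter (3,5) at t=0.6600 ← occupied
  → r_3 = 0.6600
beam 4: φ=90°, α=195°
  dir = (cos 195°, sin 195°) = (-0.9659, -0.2588); from cell (3,4)
  next x-line at t=0.7868, next y-line at t=2.5887; Δt_x=1.0353, Δt_y=3.8637
    x: enter (2,4) at t=0.7868 ← occupied
  → r_4 = 0.7868

ranges = [1.2750, 0.3811, 0.6600, 0.7868]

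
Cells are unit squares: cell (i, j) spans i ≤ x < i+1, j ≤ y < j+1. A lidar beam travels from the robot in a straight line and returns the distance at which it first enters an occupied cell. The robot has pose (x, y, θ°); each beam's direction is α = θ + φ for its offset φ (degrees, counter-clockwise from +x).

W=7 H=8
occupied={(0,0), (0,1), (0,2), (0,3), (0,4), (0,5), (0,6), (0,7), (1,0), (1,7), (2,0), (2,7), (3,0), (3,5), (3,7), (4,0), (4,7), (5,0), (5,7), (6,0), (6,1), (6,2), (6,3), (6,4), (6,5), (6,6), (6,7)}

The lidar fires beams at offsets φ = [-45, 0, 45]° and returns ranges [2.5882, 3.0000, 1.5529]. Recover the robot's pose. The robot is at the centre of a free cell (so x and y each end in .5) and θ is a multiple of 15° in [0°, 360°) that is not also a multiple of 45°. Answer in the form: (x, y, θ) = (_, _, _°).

The pose lattice has 29·16 = 464 candidates. Test each by forward raycasting.
  (5.5, 2.5, 60°): beam 1 = 0.5176 ≠ 2.5882 ✗
  (3.5, 4.5, 120°): beam 1 = 0.5176 ≠ 2.5882 ✗
  (4.5, 2.5, 15°): beam 1 = 1.7321 ≠ 2.5882 ✗
  …
  (2.5, 2.5, 120°): r_1=2.5882, r_2=3.0000, r_3=1.5529 — all match ✓
Unique over the lattice → pose = (2.5, 2.5, 120°).

(x, y, θ) = (2.5, 2.5, 120°)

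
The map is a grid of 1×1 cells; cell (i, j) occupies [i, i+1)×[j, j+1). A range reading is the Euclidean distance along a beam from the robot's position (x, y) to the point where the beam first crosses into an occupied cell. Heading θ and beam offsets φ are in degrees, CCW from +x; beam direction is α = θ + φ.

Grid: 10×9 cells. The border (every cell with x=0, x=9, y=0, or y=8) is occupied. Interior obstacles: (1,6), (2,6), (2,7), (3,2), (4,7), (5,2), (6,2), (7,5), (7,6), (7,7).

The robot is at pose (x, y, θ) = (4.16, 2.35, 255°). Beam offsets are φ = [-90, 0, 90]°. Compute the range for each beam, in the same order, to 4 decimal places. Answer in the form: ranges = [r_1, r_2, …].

beam 1: φ=-90°, α=165°
  cosα=-0.9659 sinα=0.2588 | (4,2) | tMaxX 0.1656 tMaxY 2.5114 | tΔX 1.0353 tΔY 3.8637
    t=0.1656 [x] (3,2) — stop
  → r_1 = 0.1656
beam 2: φ=0°, α=255°
  cosα=-0.2588 sinα=-0.9659 | (4,2) | tMaxX 0.6182 tMaxY 0.3623 | tΔX 3.8637 tΔY 1.0353
    t=0.3623 [y] (4,1)
    t=0.6182 [x] (3,1)
    t=1.3976 [y] (3,0) — stop
  → r_2 = 1.3976
beam 3: φ=90°, α=345°
  cosα=0.9659 sinα=-0.2588 | (4,2) | tMaxX 0.8696 tMaxY 1.3523 | tΔX 1.0353 tΔY 3.8637
    t=0.8696 [x] (5,2) — stop
  → r_3 = 0.8696

ranges = [0.1656, 1.3976, 0.8696]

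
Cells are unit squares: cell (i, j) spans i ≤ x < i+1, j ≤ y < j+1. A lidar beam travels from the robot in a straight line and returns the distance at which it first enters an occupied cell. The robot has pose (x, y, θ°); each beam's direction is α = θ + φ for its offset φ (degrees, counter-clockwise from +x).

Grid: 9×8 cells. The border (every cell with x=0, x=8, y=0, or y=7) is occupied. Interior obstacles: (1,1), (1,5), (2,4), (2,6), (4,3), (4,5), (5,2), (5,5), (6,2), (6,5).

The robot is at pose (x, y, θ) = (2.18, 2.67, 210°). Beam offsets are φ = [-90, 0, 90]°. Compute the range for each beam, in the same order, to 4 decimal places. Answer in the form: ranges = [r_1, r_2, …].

ranges = [2.3600, 1.3400, 1.9283]

beam 1: φ=-90°, α=120°
  direction (-0.5000, 0.8660); cell (2,2); t to first gridline: x 0.3600, y 0.3811 (then +2.0000 / +1.1547)
    (1,2) via x @ 0.3600
    (1,3) via y @ 0.3811
    (1,4) via y @ 1.5358
    (0,4) via x @ 2.3600  # hit
  → r_1 = 2.3600
beam 2: φ=0°, α=210°
  direction (-0.8660, -0.5000); cell (2,2); t to first gridline: x 0.2078, y 1.3400 (then +1.1547 / +2.0000)
    (1,2) via x @ 0.2078
    (1,1) via y @ 1.3400  # hit
  → r_2 = 1.3400
beam 3: φ=90°, α=300°
  direction (0.5000, -0.8660); cell (2,2); t to first gridline: x 1.6400, y 0.7736 (then +2.0000 / +1.1547)
    (2,1) via y @ 0.7736
    (3,1) via x @ 1.6400
    (3,0) via y @ 1.9283  # hit
  → r_3 = 1.9283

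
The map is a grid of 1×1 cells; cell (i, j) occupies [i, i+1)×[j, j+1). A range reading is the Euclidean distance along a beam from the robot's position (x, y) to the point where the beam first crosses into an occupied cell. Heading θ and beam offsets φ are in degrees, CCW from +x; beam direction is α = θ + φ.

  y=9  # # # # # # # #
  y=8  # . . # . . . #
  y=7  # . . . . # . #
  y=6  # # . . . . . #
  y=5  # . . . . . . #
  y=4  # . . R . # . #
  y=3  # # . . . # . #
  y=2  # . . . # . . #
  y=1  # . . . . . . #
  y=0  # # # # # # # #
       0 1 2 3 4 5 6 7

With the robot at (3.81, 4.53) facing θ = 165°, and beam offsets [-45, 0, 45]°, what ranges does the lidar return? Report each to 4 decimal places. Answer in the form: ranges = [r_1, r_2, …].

beam 1: φ=-45°, α=120°
  d=(-0.5000,0.8660)  start (3,4)  tX=1.6200 tY=0.5427  stride 1/|dx|=2.0000 1/|dy|=1.1547
    cross y-line → (3,5), t=0.5427
    cross x-line → (2,5), t=1.6200
    cross y-line → (2,6), t=1.6974
    cross y-line → (2,7), t=2.8521
    cross x-line → (1,7), t=3.6200
    cross y-line → (1,8), t=4.0068
    cross y-line → (1,9), t=5.1615 (wall)
  → r_1 = 5.1615
beam 2: φ=0°, α=165°
  d=(-0.9659,0.2588)  start (3,4)  tX=0.8386 tY=1.8159  stride 1/|dx|=1.0353 1/|dy|=3.8637
    cross x-line → (2,4), t=0.8386
    cross y-line → (2,5), t=1.8159
    cross x-line → (1,5), t=1.8738
    cross x-line → (0,5), t=2.9091 (wall)
  → r_2 = 2.9091
beam 3: φ=45°, α=210°
  d=(-0.8660,-0.5000)  start (3,4)  tX=0.9353 tY=1.0600  stride 1/|dx|=1.1547 1/|dy|=2.0000
    cross x-line → (2,4), t=0.9353
    cross y-line → (2,3), t=1.0600
    cross x-line → (1,3), t=2.0900 (wall)
  → r_3 = 2.0900

ranges = [5.1615, 2.9091, 2.0900]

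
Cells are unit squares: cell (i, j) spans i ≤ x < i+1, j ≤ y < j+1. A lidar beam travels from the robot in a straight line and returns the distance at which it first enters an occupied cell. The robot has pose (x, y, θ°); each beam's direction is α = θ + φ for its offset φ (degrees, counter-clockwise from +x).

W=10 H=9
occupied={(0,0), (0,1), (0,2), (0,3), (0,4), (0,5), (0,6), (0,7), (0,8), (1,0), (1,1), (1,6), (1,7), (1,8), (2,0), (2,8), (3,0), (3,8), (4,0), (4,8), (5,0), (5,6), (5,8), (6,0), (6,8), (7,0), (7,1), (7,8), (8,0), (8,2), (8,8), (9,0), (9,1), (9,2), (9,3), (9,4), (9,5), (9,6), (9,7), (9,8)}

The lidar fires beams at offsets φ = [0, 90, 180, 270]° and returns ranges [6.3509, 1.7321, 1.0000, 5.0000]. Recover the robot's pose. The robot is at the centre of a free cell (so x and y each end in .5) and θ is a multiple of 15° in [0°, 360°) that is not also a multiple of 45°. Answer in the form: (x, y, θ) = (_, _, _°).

(x, y, θ) = (6.5, 2.5, 150°)

Candidates: 50 free-cell centres × 16 headings = 800 poses. Raycast each; keep the one whose scan matches to 4 dp.
  (7.5, 3.5, 345°): beam 1 = 1.5529 ≠ 6.3509 ✗
  (4.5, 7.5, 150°): beam 1 = 1.0000 ≠ 6.3509 ✗
  (2.5, 7.5, 120°): beam 1 = 0.5774 ≠ 6.3509 ✗
  (4.5, 1.5, 75°): beam 1 = 4.6587 ≠ 6.3509 ✗
  (3.5, 7.5, 240°): beam 1 = 5.0000 ≠ 6.3509 ✗
  …
  (6.5, 2.5, 150°): r_1=6.3509, r_2=1.7321, r_3=1.0000, r_4=5.0000 — all match ✓
Only this pose fits every beam.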